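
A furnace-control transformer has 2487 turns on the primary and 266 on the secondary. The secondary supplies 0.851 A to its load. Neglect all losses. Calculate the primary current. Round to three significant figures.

I_p ≈ 0.0910 A

For an ideal transformer I_p/I_s = N_s/N_p, so I_p = 0.851 × 266/2487 = 0.0910 A.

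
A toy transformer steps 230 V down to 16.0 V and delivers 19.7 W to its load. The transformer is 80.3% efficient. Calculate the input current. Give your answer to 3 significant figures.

I_in ≈ 0.107 A

P_in = P_out/η = 19.7/0.803 = 24.533 W.
I_in = P_in/V_in = 24.533/230 = 0.107 A.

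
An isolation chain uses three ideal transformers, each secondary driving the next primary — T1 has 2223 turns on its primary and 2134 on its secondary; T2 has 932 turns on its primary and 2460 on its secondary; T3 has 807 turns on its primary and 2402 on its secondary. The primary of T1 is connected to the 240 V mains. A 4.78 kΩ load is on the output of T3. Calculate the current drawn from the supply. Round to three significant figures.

I_supply ≈ 2.86 A

After T1: V = 240.00 × 2134/2223 = 230.39 V.
After T2: V = 230.39 × 2460/932 = 608.11 V.
After T3: V = 608.11 × 2402/807 = 1810.0 V.
I_load = 1810.0/4780 = 0.37867 A, so P_out = 1810.0 × 0.37867 = 685.40 W.
All ideal ⇒ P_in = P_out, so I_supply = 685.40/240 = 2.86 A.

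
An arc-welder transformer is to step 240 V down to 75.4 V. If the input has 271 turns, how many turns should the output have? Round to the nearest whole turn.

N_out/N_in = V_out/V_in, so N_out = 271 × 75.4/240 = 85.1 ≈ 85 turns.

N_out = 85 turns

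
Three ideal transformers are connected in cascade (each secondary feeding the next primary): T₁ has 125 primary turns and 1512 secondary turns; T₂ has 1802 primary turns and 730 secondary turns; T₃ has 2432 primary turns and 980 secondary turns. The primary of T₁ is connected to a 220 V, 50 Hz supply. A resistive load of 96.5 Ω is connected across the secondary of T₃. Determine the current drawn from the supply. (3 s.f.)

Secondary of T₁: V = 220.00 × 1512/125 = 2661.1 V.
Secondary of T₂: V = 2661.1 × 730/1802 = 1078.0 V.
Secondary of T₃: V = 1078.0 × 980/2432 = 434.41 V.
I_load = 434.41/96.5 = 4.5016 A, so P_out = 434.41 × 4.5016 = 1955.5 W.
All ideal ⇒ P_in = P_out, so I_supply = 1955.5/220 = 8.89 A.

I_supply ≈ 8.89 A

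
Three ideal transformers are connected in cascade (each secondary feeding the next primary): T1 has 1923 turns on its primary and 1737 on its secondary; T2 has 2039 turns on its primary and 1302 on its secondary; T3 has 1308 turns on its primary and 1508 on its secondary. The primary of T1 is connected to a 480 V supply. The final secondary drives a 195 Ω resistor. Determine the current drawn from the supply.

I_supply ≈ 1.09 A

Secondary of T1: V = 480.00 × 1737/1923 = 433.57 V.
Secondary of T2: V = 433.57 × 1302/2039 = 276.86 V.
Secondary of T3: V = 276.86 × 1508/1308 = 319.19 V.
I_load = 319.19/195 = 1.6369 A, so P_out = 319.19 × 1.6369 = 522.47 W.
All ideal ⇒ P_in = P_out, so I_supply = 522.47/480 = 1.09 A.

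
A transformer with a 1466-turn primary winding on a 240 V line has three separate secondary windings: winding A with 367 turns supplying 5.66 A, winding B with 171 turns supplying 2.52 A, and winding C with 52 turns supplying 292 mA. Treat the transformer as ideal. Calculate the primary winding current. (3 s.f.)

I_p ≈ 1.72 A

V_A = 240 × 367/1466 = 60.082 V; V_B = 240 × 171/1466 = 27.995 V; V_C = 240 × 52/1466 = 8.5130 V.
P_out = V_A I_A + V_B I_B + V_C I_C = 60.082×5.66 + 27.995×2.52 + 8.5130×0.292 = 340.06 + 70.546 + 2.4858 = 413.10 W.
Ideal ⇒ P_in = P_out, so I_p = P_out/V_p = 413.10/240 = 1.72 A.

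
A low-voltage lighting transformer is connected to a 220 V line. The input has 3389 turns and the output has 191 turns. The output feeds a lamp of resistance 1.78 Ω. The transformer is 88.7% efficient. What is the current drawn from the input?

V_out = 220 × 191/3389 = 12.399 V.
I_out = V_out/R = 12.399/1.78 = 6.9657 A.
P_out = V_out I_out = 12.399 × 6.9657 = 86.367 W.
P_in = P_out/η = 86.367/0.887 = 97.370 W.
I_in = P_in/V_in = 97.370/220 = 0.443 A.

I_in ≈ 0.443 A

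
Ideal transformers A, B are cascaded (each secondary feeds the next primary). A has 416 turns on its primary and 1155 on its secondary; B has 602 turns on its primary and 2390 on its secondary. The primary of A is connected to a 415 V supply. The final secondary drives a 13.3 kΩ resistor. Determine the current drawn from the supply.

I_supply ≈ 3.79 A

Secondary of A: V = 415.00 × 1155/416 = 1152.2 V.
Secondary of B: V = 1152.2 × 2390/602 = 4574.4 V.
I_load = 4574.4/13300 = 0.34394 A, so P_out = 4574.4 × 0.34394 = 1573.3 W.
All ideal ⇒ P_in = P_out, so I_supply = 1573.3/415 = 3.79 A.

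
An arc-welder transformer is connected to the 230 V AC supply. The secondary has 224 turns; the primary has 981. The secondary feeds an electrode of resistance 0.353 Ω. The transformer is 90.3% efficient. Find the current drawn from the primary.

V_s = 230 × 224/981 = 52.518 V.
I_s = V_s/R = 52.518/0.353 = 148.78 A.
P_out = V_s I_s = 52.518 × 148.78 = 7813.4 W.
P_in = P_out/η = 7813.4/0.903 = 8652.7 W.
I_p = P_in/V_p = 8652.7/230 = 37.6 A.

I_p ≈ 37.6 A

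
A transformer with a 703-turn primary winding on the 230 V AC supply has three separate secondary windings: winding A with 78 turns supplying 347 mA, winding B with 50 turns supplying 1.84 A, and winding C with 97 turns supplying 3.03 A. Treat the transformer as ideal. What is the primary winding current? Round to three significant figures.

I_p ≈ 0.587 A

V_A = 230 × 78/703 = 25.519 V; V_B = 230 × 50/703 = 16.358 V; V_C = 230 × 97/703 = 31.735 V.
P_out = V_A I_A + V_B I_B + V_C I_C = 25.519×0.347 + 16.358×1.84 + 31.735×3.03 = 8.8552 + 30.100 + 96.158 = 135.11 W.
Ideal ⇒ P_in = P_out, so I_p = P_out/V_p = 135.11/230 = 0.587 A.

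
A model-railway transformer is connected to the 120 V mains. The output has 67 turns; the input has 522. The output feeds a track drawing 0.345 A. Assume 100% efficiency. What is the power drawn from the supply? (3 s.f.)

I_in = I_out × N_out/N_in = 0.345 × 67/522 = 0.044282 A.
P = V_in I_in = 120 × 0.044282 = 5.31 W.

P ≈ 5.31 W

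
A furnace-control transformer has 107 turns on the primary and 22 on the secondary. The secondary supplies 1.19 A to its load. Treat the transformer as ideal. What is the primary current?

I_p ≈ 0.245 A

For an ideal transformer I_p/I_s = N_s/N_p, so I_p = 1.19 × 22/107 = 0.245 A.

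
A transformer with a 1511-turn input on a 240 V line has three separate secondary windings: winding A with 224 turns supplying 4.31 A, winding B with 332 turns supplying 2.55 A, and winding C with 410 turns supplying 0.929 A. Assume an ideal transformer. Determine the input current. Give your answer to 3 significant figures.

I_in ≈ 1.45 A

V_A = 240 × 224/1511 = 35.579 V; V_B = 240 × 332/1511 = 52.733 V; V_C = 240 × 410/1511 = 65.122 V.
P_out = V_A I_A + V_B I_B + V_C I_C = 35.579×4.31 + 52.733×2.55 + 65.122×0.929 = 153.35 + 134.47 + 60.499 = 348.31 W.
Ideal ⇒ P_in = P_out, so I_in = P_out/V_in = 348.31/240 = 1.45 A.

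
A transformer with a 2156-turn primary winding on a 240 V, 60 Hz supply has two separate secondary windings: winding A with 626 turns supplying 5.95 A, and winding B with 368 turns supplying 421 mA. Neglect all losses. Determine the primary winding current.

V_A = 240 × 626/2156 = 69.685 V; V_B = 240 × 368/2156 = 40.965 V.
P_out = V_A I_A + V_B I_B = 69.685×5.95 + 40.965×0.421 = 414.62 + 17.246 = 431.87 W.
Ideal ⇒ P_in = P_out, so I_p = P_out/V_p = 431.87/240 = 1.80 A.

I_p ≈ 1.80 A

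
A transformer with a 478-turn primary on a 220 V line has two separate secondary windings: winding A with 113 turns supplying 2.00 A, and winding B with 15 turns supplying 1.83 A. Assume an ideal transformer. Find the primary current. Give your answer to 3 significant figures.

I_p ≈ 0.530 A

V_A = 220 × 113/478 = 52.008 V; V_B = 220 × 15/478 = 6.9038 V.
P_out = V_A I_A + V_B I_B = 52.008×2.00 + 6.9038×1.83 = 104.02 + 12.634 = 116.65 W.
Ideal ⇒ P_in = P_out, so I_p = P_out/V_p = 116.65/220 = 0.530 A.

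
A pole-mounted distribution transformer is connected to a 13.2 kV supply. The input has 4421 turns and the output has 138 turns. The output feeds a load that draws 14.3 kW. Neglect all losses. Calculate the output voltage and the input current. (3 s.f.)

V_out = V_in × N_out/N_in = 13200 × 138/4421 = 412.03 V.
I_out = P/V_out = 14300/412.03 = 34.706 A.
I_in = I_out × N_out/N_in = 34.706 × 138/4421 = 1.08 A.

V_out ≈ 412 V, I_in ≈ 1.08 A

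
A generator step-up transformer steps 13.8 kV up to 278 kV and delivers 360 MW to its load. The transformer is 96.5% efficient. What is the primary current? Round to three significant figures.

P_in = P_out/η = 3.60×10^8/0.965 = 3.7306×10^8 W.
I_p = P_in/V_p = 3.7306×10^8/13800 = 27000 A.

I_p ≈ 27000 A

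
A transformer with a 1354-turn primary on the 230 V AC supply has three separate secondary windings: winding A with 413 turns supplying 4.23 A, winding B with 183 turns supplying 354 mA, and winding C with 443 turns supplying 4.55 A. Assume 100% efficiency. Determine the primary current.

I_p ≈ 2.83 A

V_A = 230 × 413/1354 = 70.155 V; V_B = 230 × 183/1354 = 31.086 V; V_C = 230 × 443/1354 = 75.251 V.
P_out = V_A I_A + V_B I_B + V_C I_C = 70.155×4.23 + 31.086×0.354 + 75.251×4.55 = 296.76 + 11.004 + 342.39 = 650.15 W.
Ideal ⇒ P_in = P_out, so I_p = P_out/V_p = 650.15/230 = 2.83 A.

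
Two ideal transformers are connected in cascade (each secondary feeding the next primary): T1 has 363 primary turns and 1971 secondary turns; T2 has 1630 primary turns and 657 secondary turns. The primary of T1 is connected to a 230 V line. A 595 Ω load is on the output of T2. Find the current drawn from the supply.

I_supply ≈ 1.85 A

Secondary of T1: V = 230.00 × 1971/363 = 1248.8 V.
Secondary of T2: V = 1248.8 × 657/1630 = 503.37 V.
I_load = 503.37/595 = 0.84600 A, so P_out = 503.37 × 0.84600 = 425.85 W.
All ideal ⇒ P_in = P_out, so I_supply = 425.85/230 = 1.85 A.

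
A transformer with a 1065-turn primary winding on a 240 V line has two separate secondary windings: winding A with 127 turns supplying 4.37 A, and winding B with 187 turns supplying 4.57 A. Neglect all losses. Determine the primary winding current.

I_p ≈ 1.32 A

V_A = 240 × 127/1065 = 28.620 V; V_B = 240 × 187/1065 = 42.141 V.
P_out = V_A I_A + V_B I_B = 28.620×4.37 + 42.141×4.57 = 125.07 + 192.58 = 317.65 W.
Ideal ⇒ P_in = P_out, so I_p = P_out/V_p = 317.65/240 = 1.32 A.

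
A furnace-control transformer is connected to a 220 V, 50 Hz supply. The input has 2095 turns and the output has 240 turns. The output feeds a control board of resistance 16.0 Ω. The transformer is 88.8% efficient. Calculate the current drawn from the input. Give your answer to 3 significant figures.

I_in ≈ 0.203 A

V_out = 220 × 240/2095 = 25.203 V.
I_out = V_out/R = 25.203/16.0 = 1.5752 A.
P_out = V_out I_out = 25.203 × 1.5752 = 39.699 W.
P_in = P_out/η = 39.699/0.888 = 44.706 W.
I_in = P_in/V_in = 44.706/220 = 0.203 A.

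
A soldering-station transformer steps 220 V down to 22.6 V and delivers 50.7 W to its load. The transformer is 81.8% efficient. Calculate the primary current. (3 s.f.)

P_in = P_out/η = 50.7/0.818 = 61.980 W.
I_p = P_in/V_p = 61.980/220 = 0.282 A.

I_p ≈ 0.282 A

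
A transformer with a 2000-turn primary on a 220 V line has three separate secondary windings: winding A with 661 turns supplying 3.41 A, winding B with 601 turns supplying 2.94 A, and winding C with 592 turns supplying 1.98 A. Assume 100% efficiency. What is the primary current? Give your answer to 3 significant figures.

I_p ≈ 2.60 A

V_A = 220 × 661/2000 = 72.710 V; V_B = 220 × 601/2000 = 66.110 V; V_C = 220 × 592/2000 = 65.120 V.
P_out = V_A I_A + V_B I_B + V_C I_C = 72.710×3.41 + 66.110×2.94 + 65.120×1.98 = 247.94 + 194.36 + 128.94 = 571.24 W.
Ideal ⇒ P_in = P_out, so I_p = P_out/V_p = 571.24/220 = 2.60 A.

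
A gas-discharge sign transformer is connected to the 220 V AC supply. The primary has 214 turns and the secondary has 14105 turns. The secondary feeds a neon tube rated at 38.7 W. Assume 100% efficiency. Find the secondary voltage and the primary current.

V_s ≈ 14500 V, I_p ≈ 0.176 A

V_s = V_p × N_s/N_p = 220 × 14105/214 = 14500 V.
I_s = P/V_s = 38.7/14500 = 0.0026689 A.
I_p = I_s × N_s/N_p = 0.0026689 × 14105/214 = 0.176 A.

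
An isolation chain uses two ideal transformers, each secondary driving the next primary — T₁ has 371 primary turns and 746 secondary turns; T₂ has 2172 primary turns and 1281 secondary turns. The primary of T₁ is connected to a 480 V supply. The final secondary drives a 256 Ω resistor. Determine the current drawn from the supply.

I_supply ≈ 2.64 A

Secondary of T₁: V = 480.00 × 746/371 = 965.18 V.
Secondary of T₂: V = 965.18 × 1281/2172 = 569.24 V.
I_load = 569.24/256 = 2.2236 A, so P_out = 569.24 × 2.2236 = 1265.8 W.
All ideal ⇒ P_in = P_out, so I_supply = 1265.8/480 = 2.64 A.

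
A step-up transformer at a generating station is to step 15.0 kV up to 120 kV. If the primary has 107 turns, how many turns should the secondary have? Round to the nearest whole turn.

N_s = 856 turns

N_s/N_p = V_s/V_p, so N_s = 107 × 120000/15000 = 856.0 ≈ 856 turns.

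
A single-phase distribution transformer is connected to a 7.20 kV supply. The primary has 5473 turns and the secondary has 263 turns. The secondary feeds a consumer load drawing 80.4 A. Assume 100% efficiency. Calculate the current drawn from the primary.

For an ideal transformer I_p N_p = I_s N_s, so I_p = 80.4 × 263/5473 = 3.86 A.

I_p ≈ 3.86 A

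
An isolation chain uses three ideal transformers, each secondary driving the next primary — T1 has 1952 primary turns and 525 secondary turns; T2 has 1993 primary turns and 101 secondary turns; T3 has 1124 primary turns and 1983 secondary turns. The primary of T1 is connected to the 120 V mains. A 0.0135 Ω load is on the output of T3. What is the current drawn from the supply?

After T1: V = 120.00 × 525/1952 = 32.275 V.
After T2: V = 32.275 × 101/1993 = 1.6356 V.
After T3: V = 1.6356 × 1983/1124 = 2.8856 V.
I_load = 2.8856/0.0135 = 213.75 A, so P_out = 2.8856 × 213.75 = 616.78 W.
All ideal ⇒ P_in = P_out, so I_supply = 616.78/120 = 5.14 A.

I_supply ≈ 5.14 A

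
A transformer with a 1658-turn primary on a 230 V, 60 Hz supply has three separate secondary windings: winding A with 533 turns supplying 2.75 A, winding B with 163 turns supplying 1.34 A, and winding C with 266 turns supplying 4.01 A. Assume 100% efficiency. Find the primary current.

V_A = 230 × 533/1658 = 73.938 V; V_B = 230 × 163/1658 = 22.612 V; V_C = 230 × 266/1658 = 36.900 V.
P_out = V_A I_A + V_B I_B + V_C I_C = 73.938×2.75 + 22.612×1.34 + 36.900×4.01 = 203.33 + 30.300 + 147.97 = 381.60 W.
Ideal ⇒ P_in = P_out, so I_p = P_out/V_p = 381.60/230 = 1.66 A.

I_p ≈ 1.66 A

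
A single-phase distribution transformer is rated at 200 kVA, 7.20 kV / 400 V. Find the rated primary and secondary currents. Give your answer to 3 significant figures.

I_p = S/V_p = 200000/7200 = 27.8 A.
I_s = S/V_s = 200000/400 = 500 A.

I_p ≈ 27.8 A, I_s ≈ 500 A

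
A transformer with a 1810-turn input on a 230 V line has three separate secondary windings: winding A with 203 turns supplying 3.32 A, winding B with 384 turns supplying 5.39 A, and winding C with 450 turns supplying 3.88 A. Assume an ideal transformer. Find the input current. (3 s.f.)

I_in ≈ 2.48 A

V_A = 230 × 203/1810 = 25.796 V; V_B = 230 × 384/1810 = 48.796 V; V_C = 230 × 450/1810 = 57.182 V.
P_out = V_A I_A + V_B I_B + V_C I_C = 25.796×3.32 + 48.796×5.39 + 57.182×3.88 = 85.641 + 263.01 + 221.87 = 570.52 W.
Ideal ⇒ P_in = P_out, so I_in = P_out/V_in = 570.52/230 = 2.48 A.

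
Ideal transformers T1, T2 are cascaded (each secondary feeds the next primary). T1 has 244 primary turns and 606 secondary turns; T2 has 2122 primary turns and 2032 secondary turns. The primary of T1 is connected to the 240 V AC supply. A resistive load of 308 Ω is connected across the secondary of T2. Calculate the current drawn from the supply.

I_supply ≈ 4.41 A

After T1: V = 240.00 × 606/244 = 596.07 V.
After T2: V = 596.07 × 2032/2122 = 570.78 V.
I_load = 570.78/308 = 1.8532 A, so P_out = 570.78 × 1.8532 = 1057.8 W.
All ideal ⇒ P_in = P_out, so I_supply = 1057.8/240 = 4.41 A.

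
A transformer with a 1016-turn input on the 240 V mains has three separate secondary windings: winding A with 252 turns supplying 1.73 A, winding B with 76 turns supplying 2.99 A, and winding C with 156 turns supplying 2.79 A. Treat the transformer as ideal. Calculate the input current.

I_in ≈ 1.08 A

V_A = 240 × 252/1016 = 59.528 V; V_B = 240 × 76/1016 = 17.953 V; V_C = 240 × 156/1016 = 36.850 V.
P_out = V_A I_A + V_B I_B + V_C I_C = 59.528×1.73 + 17.953×2.99 + 36.850×2.79 = 102.98 + 53.679 + 102.81 = 259.47 W.
Ideal ⇒ P_in = P_out, so I_in = P_out/V_in = 259.47/240 = 1.08 A.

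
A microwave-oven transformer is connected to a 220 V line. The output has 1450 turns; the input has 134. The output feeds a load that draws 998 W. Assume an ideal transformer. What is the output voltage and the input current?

V_out = V_in × N_out/N_in = 220 × 1450/134 = 2380.6 V.
I_out = P/V_out = 998/2380.6 = 0.41922 A.
I_in = I_out × N_out/N_in = 0.41922 × 1450/134 = 4.54 A.

V_out ≈ 2380 V, I_in ≈ 4.54 A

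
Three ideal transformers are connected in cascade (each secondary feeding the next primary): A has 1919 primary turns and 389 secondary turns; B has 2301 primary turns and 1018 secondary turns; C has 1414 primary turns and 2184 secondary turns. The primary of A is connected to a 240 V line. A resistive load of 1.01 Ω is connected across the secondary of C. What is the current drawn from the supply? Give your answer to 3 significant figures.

After A: V = 240.00 × 389/1919 = 48.650 V.
After B: V = 48.650 × 1018/2301 = 21.524 V.
After C: V = 21.524 × 2184/1414 = 33.245 V.
I_load = 33.245/1.01 = 32.915 A, so P_out = 33.245 × 32.915 = 1094.3 W.
All ideal ⇒ P_in = P_out, so I_supply = 1094.3/240 = 4.56 A.

I_supply ≈ 4.56 A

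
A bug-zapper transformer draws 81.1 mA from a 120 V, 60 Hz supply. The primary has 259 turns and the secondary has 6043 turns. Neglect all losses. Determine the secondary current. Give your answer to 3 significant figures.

I_s ≈ 0.00348 A

I_s/I_p = N_p/N_s, so I_s = 0.0811 × 259/6043 = 0.00348 A.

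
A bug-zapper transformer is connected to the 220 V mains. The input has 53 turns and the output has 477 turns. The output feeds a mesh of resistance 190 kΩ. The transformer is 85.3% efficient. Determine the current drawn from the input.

V_out = 220 × 477/53 = 1980.0 V.
I_out = V_out/R = 1980.0/190000 = 0.010421 A.
P_out = V_out I_out = 1980.0 × 0.010421 = 20.634 W.
P_in = P_out/η = 20.634/0.853 = 24.190 W.
I_in = P_in/V_in = 24.190/220 = 0.110 A.

I_in ≈ 0.110 A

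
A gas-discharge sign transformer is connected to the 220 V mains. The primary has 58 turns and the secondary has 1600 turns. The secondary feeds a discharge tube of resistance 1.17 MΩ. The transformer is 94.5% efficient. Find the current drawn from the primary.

V_s = 220 × 1600/58 = 6069.0 V.
I_s = V_s/R = 6069.0/(1.17×10^6) = 0.0051872 A.
P_out = V_s I_s = 6069.0 × 0.0051872 = 31.481 W.
P_in = P_out/η = 31.481/0.945 = 33.313 W.
I_p = P_in/V_p = 33.313/220 = 0.151 A.

I_p ≈ 0.151 A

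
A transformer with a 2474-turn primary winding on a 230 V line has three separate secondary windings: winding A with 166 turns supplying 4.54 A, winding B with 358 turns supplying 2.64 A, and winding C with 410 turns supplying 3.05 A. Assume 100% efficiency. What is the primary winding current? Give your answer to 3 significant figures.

I_p ≈ 1.19 A

V_A = 230 × 166/2474 = 15.432 V; V_B = 230 × 358/2474 = 33.282 V; V_C = 230 × 410/2474 = 38.116 V.
P_out = V_A I_A + V_B I_B + V_C I_C = 15.432×4.54 + 33.282×2.64 + 38.116×3.05 = 70.064 + 87.865 + 116.26 = 274.18 W.
Ideal ⇒ P_in = P_out, so I_p = P_out/V_p = 274.18/230 = 1.19 A.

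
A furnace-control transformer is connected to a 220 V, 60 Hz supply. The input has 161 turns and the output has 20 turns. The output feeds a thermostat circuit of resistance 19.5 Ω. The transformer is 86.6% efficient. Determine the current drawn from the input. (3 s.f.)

V_out = 220 × 20/161 = 27.329 V.
I_out = V_out/R = 27.329/19.5 = 1.4015 A.
P_out = V_out I_out = 27.329 × 1.4015 = 38.302 W.
P_in = P_out/η = 38.302/0.866 = 44.228 W.
I_in = P_in/V_in = 44.228/220 = 0.201 A.

I_in ≈ 0.201 A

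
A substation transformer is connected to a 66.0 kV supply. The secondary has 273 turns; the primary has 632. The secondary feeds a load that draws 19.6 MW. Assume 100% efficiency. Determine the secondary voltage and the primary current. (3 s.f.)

V_s = V_p × N_s/N_p = 66000 × 273/632 = 28509 V.
I_s = P/V_s = 1.96×10^7/28509 = 687.49 A.
I_p = I_s × N_s/N_p = 687.49 × 273/632 = 297 A.

V_s ≈ 28500 V, I_p ≈ 297 A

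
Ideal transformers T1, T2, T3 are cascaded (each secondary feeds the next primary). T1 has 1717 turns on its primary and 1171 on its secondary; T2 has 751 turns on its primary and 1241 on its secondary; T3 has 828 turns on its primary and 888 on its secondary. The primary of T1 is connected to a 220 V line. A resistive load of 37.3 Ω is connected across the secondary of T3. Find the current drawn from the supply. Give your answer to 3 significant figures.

I_supply ≈ 8.62 A

After T1: V = 220.00 × 1171/1717 = 150.04 V.
After T2: V = 150.04 × 1241/751 = 247.94 V.
After T3: V = 247.94 × 888/828 = 265.90 V.
I_load = 265.90/37.3 = 7.1288 A, so P_out = 265.90 × 7.1288 = 1895.6 W.
All ideal ⇒ P_in = P_out, so I_supply = 1895.6/220 = 8.62 A.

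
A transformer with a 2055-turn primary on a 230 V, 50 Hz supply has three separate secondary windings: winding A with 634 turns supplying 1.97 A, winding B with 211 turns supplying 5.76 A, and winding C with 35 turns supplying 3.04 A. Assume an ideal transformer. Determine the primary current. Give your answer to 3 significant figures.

I_p ≈ 1.25 A

V_A = 230 × 634/2055 = 70.959 V; V_B = 230 × 211/2055 = 23.616 V; V_C = 230 × 35/2055 = 3.9173 V.
P_out = V_A I_A + V_B I_B + V_C I_C = 70.959×1.97 + 23.616×5.76 + 3.9173×3.04 = 139.79 + 136.03 + 11.909 = 287.72 W.
Ideal ⇒ P_in = P_out, so I_p = P_out/V_p = 287.72/230 = 1.25 A.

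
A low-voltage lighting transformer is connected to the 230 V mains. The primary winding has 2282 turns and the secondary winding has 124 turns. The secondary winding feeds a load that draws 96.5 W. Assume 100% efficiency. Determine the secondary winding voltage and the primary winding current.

V_s ≈ 12.5 V, I_p ≈ 0.420 A

V_s = V_p × N_s/N_p = 230 × 124/2282 = 12.498 V.
I_s = P/V_s = 96.5/12.498 = 7.7214 A.
I_p = I_s × N_s/N_p = 7.7214 × 124/2282 = 0.420 A.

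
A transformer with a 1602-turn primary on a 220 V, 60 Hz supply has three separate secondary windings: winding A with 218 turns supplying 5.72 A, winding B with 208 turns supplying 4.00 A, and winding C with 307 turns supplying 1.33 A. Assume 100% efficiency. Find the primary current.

V_A = 220 × 218/1602 = 29.938 V; V_B = 220 × 208/1602 = 28.564 V; V_C = 220 × 307/1602 = 42.160 V.
P_out = V_A I_A + V_B I_B + V_C I_C = 29.938×5.72 + 28.564×4.00 + 42.160×1.33 = 171.24 + 114.26 + 56.073 = 341.57 W.
Ideal ⇒ P_in = P_out, so I_p = P_out/V_p = 341.57/220 = 1.55 A.

I_p ≈ 1.55 A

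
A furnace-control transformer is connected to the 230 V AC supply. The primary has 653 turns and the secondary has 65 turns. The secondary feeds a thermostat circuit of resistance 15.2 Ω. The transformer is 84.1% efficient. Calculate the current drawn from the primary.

V_s = 230 × 65/653 = 22.894 V.
I_s = V_s/R = 22.894/15.2 = 1.5062 A.
P_out = V_s I_s = 22.894 × 1.5062 = 34.484 W.
P_in = P_out/η = 34.484/0.841 = 41.003 W.
I_p = P_in/V_p = 41.003/230 = 0.178 A.

I_p ≈ 0.178 A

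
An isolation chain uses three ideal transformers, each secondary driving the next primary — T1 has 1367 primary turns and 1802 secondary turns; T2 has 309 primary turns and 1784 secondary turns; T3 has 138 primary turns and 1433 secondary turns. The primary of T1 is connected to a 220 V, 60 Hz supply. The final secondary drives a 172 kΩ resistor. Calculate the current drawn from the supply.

After T1: V = 220.00 × 1802/1367 = 290.01 V.
After T2: V = 290.01 × 1784/309 = 1674.3 V.
After T3: V = 1674.3 × 1433/138 = 17387 V.
I_load = 17387/172000 = 0.10108 A, so P_out = 17387 × 0.10108 = 1757.5 W.
All ideal ⇒ P_in = P_out, so I_supply = 1757.5/220 = 7.99 A.

I_supply ≈ 7.99 A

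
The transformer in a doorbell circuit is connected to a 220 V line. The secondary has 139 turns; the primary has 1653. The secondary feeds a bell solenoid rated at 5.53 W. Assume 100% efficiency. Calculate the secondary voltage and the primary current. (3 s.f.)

V_s ≈ 18.5 V, I_p ≈ 0.0251 A

V_s = V_p × N_s/N_p = 220 × 139/1653 = 18.500 V.
I_s = P/V_s = 5.53/18.500 = 0.29892 A.
I_p = I_s × N_s/N_p = 0.29892 × 139/1653 = 0.0251 A.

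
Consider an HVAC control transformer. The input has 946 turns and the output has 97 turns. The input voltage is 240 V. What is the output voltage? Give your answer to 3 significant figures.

V_out/V_in = N_out/N_in, so V_out = 240 × 97/946 = 24.6 V.

V_out ≈ 24.6 V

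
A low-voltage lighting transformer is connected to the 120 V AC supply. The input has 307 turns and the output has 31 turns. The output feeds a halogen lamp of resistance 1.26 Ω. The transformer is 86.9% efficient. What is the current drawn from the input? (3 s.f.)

V_out = 120 × 31/307 = 12.117 V.
I_out = V_out/R = 12.117/1.26 = 9.6169 A.
P_out = V_out I_out = 12.117 × 9.6169 = 116.53 W.
P_in = P_out/η = 116.53/0.869 = 134.10 W.
I_in = P_in/V_in = 134.10/120 = 1.12 A.

I_in ≈ 1.12 A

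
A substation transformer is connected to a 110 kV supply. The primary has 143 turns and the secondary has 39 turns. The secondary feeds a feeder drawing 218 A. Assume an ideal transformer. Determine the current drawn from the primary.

I_p ≈ 59.5 A

For an ideal transformer I_p N_p = I_s N_s, so I_p = 218 × 39/143 = 59.5 A.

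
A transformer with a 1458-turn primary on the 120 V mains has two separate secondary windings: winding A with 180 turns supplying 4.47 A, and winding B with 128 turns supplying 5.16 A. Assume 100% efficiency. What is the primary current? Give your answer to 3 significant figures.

I_p ≈ 1.00 A

V_A = 120 × 180/1458 = 14.815 V; V_B = 120 × 128/1458 = 10.535 V.
P_out = V_A I_A + V_B I_B = 14.815×4.47 + 10.535×5.16 = 66.222 + 54.360 = 120.58 W.
Ideal ⇒ P_in = P_out, so I_p = P_out/V_p = 120.58/120 = 1.00 A.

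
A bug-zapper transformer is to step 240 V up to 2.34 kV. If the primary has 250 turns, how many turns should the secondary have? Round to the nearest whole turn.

N_s = 2438 turns

N_s/N_p = V_s/V_p, so N_s = 250 × 2340/240 = 2437.5 ≈ 2438 turns.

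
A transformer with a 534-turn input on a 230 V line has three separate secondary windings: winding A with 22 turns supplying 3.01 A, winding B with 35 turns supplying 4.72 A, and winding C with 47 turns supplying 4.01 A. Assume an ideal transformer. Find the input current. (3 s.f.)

V_A = 230 × 22/534 = 9.4757 V; V_B = 230 × 35/534 = 15.075 V; V_C = 230 × 47/534 = 20.243 V.
P_out = V_A I_A + V_B I_B + V_C I_C = 9.4757×3.01 + 15.075×4.72 + 20.243×4.01 = 28.522 + 71.154 + 81.176 = 180.85 W.
Ideal ⇒ P_in = P_out, so I_in = P_out/V_in = 180.85/230 = 0.786 A.

I_in ≈ 0.786 A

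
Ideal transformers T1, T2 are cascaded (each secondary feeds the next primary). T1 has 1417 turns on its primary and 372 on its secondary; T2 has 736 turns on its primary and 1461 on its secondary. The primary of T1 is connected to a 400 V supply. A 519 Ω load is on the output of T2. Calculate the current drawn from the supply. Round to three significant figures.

I_supply ≈ 0.209 A

Secondary of T1: V = 400.00 × 372/1417 = 105.01 V.
Secondary of T2: V = 105.01 × 1461/736 = 208.45 V.
I_load = 208.45/519 = 0.40164 A, so P_out = 208.45 × 0.40164 = 83.723 W.
All ideal ⇒ P_in = P_out, so I_supply = 83.723/400 = 0.209 A.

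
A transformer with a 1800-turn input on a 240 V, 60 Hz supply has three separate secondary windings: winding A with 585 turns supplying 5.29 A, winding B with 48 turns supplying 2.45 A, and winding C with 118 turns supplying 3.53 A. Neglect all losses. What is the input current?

V_A = 240 × 585/1800 = 78.000 V; V_B = 240 × 48/1800 = 6.4000 V; V_C = 240 × 118/1800 = 15.733 V.
P_out = V_A I_A + V_B I_B + V_C I_C = 78.000×5.29 + 6.4000×2.45 + 15.733×3.53 = 412.62 + 15.680 + 55.539 = 483.84 W.
Ideal ⇒ P_in = P_out, so I_in = P_out/V_in = 483.84/240 = 2.02 A.

I_in ≈ 2.02 A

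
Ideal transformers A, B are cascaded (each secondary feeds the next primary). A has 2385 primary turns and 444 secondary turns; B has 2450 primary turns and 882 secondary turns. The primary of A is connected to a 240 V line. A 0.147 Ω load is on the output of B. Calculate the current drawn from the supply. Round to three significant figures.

I_supply ≈ 7.33 A

Secondary of A: V = 240.00 × 444/2385 = 44.679 V.
Secondary of B: V = 44.679 × 882/2450 = 16.085 V.
I_load = 16.085/0.147 = 109.42 A, so P_out = 16.085 × 109.42 = 1759.9 W.
All ideal ⇒ P_in = P_out, so I_supply = 1759.9/240 = 7.33 A.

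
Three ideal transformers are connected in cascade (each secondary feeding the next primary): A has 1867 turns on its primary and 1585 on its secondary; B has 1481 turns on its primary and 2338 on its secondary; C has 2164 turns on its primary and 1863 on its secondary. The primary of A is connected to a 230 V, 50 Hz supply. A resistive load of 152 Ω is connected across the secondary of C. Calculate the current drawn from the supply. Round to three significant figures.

I_supply ≈ 2.01 A

After A: V = 230.00 × 1585/1867 = 195.26 V.
After B: V = 195.26 × 2338/1481 = 308.25 V.
After C: V = 308.25 × 1863/2164 = 265.37 V.
I_load = 265.37/152 = 1.7459 A, so P_out = 265.37 × 1.7459 = 463.31 W.
All ideal ⇒ P_in = P_out, so I_supply = 463.31/230 = 2.01 A.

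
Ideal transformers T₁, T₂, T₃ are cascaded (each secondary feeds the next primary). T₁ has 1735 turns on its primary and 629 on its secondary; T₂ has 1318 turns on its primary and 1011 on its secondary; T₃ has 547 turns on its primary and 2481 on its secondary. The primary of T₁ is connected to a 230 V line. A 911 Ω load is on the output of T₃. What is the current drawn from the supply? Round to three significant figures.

I_supply ≈ 0.402 A

Secondary of T₁: V = 230.00 × 629/1735 = 83.383 V.
Secondary of T₂: V = 83.383 × 1011/1318 = 63.961 V.
Secondary of T₃: V = 63.961 × 2481/547 = 290.10 V.
I_load = 290.10/911 = 0.31845 A, so P_out = 290.10 × 0.31845 = 92.383 W.
All ideal ⇒ P_in = P_out, so I_supply = 92.383/230 = 0.402 A.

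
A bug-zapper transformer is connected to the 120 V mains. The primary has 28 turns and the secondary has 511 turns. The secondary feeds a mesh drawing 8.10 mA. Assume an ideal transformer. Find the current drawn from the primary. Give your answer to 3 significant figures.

For an ideal transformer I_p N_p = I_s N_s, so I_p = 0.00810 × 511/28 = 0.148 A.

I_p ≈ 0.148 A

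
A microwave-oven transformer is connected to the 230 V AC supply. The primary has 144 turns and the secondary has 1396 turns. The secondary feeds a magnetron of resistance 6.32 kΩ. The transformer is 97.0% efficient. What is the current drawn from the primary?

I_p ≈ 3.53 A

V_s = 230 × 1396/144 = 2229.7 V.
I_s = V_s/R = 2229.7/6320 = 0.35280 A.
P_out = V_s I_s = 2229.7 × 0.35280 = 786.66 W.
P_in = P_out/η = 786.66/0.970 = 810.98 W.
I_p = P_in/V_p = 810.98/230 = 3.53 A.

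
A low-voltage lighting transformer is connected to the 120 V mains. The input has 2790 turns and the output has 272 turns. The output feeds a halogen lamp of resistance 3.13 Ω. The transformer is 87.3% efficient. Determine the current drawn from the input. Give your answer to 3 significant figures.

I_in ≈ 0.417 A

V_out = 120 × 272/2790 = 11.699 V.
I_out = V_out/R = 11.699/3.13 = 3.7377 A.
P_out = V_out I_out = 11.699 × 3.7377 = 43.727 W.
P_in = P_out/η = 43.727/0.873 = 50.088 W.
I_in = P_in/V_in = 50.088/120 = 0.417 A.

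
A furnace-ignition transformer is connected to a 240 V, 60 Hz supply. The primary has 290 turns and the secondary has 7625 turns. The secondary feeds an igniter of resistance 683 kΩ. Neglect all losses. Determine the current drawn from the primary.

V_s = V_p × N_s/N_p = 240 × 7625/290 = 6310.3 V.
I_s = V_s/R = 6310.3/683000 = 0.0092392 A.
For an ideal transformer I_p N_p = I_s N_s, so I_p = 0.0092392 × 7625/290 = 0.243 A.

I_p ≈ 0.243 A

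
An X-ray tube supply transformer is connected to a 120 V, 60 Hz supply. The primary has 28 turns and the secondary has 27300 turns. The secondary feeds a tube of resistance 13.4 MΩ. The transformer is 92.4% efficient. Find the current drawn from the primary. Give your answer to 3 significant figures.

I_p ≈ 9.21 A

V_s = 120 × 27300/28 = 117000 V.
I_s = V_s/R = 117000/(1.34×10^7) = 0.0087313 A.
P_out = V_s I_s = 117000 × 0.0087313 = 1021.6 W.
P_in = P_out/η = 1021.6/0.924 = 1105.6 W.
I_p = P_in/V_p = 1105.6/120 = 9.21 A.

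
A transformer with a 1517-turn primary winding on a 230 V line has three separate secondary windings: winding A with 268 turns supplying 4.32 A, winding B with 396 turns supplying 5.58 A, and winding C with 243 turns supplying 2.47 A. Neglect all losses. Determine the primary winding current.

V_A = 230 × 268/1517 = 40.633 V; V_B = 230 × 396/1517 = 60.040 V; V_C = 230 × 243/1517 = 36.842 V.
P_out = V_A I_A + V_B I_B + V_C I_C = 40.633×4.32 + 60.040×5.58 + 36.842×2.47 = 175.53 + 335.02 + 91.001 = 601.56 W.
Ideal ⇒ P_in = P_out, so I_p = P_out/V_p = 601.56/230 = 2.62 A.

I_p ≈ 2.62 A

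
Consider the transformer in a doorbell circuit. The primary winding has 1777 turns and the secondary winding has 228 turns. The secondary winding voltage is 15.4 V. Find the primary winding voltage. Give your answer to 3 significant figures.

V_p/V_s = N_p/N_s, so V_p = 15.4 × 1777/228 = 120 V.

V_p ≈ 120 V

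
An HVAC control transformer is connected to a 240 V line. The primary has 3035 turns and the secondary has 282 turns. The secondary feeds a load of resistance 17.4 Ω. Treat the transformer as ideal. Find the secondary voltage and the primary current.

V_s = V_p × N_s/N_p = 240 × 282/3035 = 22.300 V.
I_s = V_s/R = 22.300/17.4 = 1.2816 A.
I_p = I_s × N_s/N_p = 1.2816 × 282/3035 = 0.119 A.

V_s ≈ 22.3 V, I_p ≈ 0.119 A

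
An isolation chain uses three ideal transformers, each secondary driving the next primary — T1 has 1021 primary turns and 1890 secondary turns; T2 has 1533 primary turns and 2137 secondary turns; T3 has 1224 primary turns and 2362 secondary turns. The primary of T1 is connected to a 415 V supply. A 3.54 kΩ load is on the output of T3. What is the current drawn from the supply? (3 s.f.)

I_supply ≈ 2.91 A

Secondary of T1: V = 415.00 × 1890/1021 = 768.22 V.
Secondary of T2: V = 768.22 × 2137/1533 = 1070.9 V.
Secondary of T3: V = 1070.9 × 2362/1224 = 2066.5 V.
I_load = 2066.5/3540 = 0.58377 A, so P_out = 2066.5 × 0.58377 = 1206.4 W.
All ideal ⇒ P_in = P_out, so I_supply = 1206.4/415 = 2.91 A.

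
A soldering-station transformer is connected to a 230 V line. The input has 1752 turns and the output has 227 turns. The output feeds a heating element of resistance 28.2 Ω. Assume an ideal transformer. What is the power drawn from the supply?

P ≈ 31.5 W

V_out = V_in × N_out/N_in = 230 × 227/1752 = 29.800 V.
I_out = V_out/R = 29.800/28.2 = 1.0567 A.
I_in = I_out × N_out/N_in = 1.0567 × 227/1752 = 0.13692 A.
P = V_in I_in = 230 × 0.13692 = 31.5 W.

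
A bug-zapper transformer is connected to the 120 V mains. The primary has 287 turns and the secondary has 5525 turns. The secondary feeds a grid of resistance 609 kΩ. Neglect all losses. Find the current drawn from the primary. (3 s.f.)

V_s = V_p × N_s/N_p = 120 × 5525/287 = 2310.1 V.
I_s = V_s/R = 2310.1/609000 = 0.0037933 A.
For an ideal transformer I_p N_p = I_s N_s, so I_p = 0.0037933 × 5525/287 = 0.0730 A.

I_p ≈ 0.0730 A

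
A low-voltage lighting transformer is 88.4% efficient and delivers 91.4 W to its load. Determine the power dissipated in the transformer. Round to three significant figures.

P_loss ≈ 12.0 W

P_in = P_out/η = 91.4/0.884 = 103.394 W.
P_loss = P_in − P_out = 103.394 − 91.4 = 12.0 W.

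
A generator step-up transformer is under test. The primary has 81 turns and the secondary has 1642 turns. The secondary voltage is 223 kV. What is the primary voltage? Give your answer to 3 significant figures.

V_p ≈ 11000 V

V_p/V_s = N_p/N_s, so V_p = 223000 × 81/1642 = 11000 V.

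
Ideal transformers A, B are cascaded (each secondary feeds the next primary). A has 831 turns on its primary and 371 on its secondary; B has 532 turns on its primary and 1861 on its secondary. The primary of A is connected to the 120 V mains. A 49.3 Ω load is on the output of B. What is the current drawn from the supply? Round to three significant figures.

Secondary of A: V = 120.00 × 371/831 = 53.574 V.
Secondary of B: V = 53.574 × 1861/532 = 187.41 V.
I_load = 187.41/49.3 = 3.8014 A, so P_out = 187.41 × 3.8014 = 712.41 W.
All ideal ⇒ P_in = P_out, so I_supply = 712.41/120 = 5.94 A.

I_supply ≈ 5.94 A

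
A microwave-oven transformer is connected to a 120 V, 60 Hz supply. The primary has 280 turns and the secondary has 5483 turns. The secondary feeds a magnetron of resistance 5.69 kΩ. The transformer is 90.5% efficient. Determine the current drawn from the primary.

I_p ≈ 8.94 A

V_s = 120 × 5483/280 = 2349.9 V.
I_s = V_s/R = 2349.9/5690 = 0.41298 A.
P_out = V_s I_s = 2349.9 × 0.41298 = 970.44 W.
P_in = P_out/η = 970.44/0.905 = 1072.3 W.
I_p = P_in/V_p = 1072.3/120 = 8.94 A.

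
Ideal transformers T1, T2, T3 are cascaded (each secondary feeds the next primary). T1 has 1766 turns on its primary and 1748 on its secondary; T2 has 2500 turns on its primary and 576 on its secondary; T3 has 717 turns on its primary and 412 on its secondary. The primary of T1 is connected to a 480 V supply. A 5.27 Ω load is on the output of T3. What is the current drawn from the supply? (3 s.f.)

Secondary of T1: V = 480.00 × 1748/1766 = 475.11 V.
Secondary of T2: V = 475.11 × 576/2500 = 109.46 V.
Secondary of T3: V = 109.46 × 412/717 = 62.900 V.
I_load = 62.900/5.27 = 11.936 A, so P_out = 62.900 × 11.936 = 750.75 W.
All ideal ⇒ P_in = P_out, so I_supply = 750.75/480 = 1.56 A.

I_supply ≈ 1.56 A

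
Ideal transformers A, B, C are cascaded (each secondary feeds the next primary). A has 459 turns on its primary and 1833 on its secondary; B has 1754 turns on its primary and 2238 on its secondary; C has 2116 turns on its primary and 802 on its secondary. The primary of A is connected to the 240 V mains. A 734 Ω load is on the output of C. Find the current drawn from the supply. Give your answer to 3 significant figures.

I_supply ≈ 1.22 A

After A: V = 240.00 × 1833/459 = 958.43 V.
After B: V = 958.43 × 2238/1754 = 1222.9 V.
After C: V = 1222.9 × 802/2116 = 463.50 V.
I_load = 463.50/734 = 0.63147 A, so P_out = 463.50 × 0.63147 = 292.69 W.
All ideal ⇒ P_in = P_out, so I_supply = 292.69/240 = 1.22 A.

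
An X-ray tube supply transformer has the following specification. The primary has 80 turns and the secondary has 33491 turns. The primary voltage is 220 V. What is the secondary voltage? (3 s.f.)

V_s/V_p = N_s/N_p, so V_s = 220 × 33491/80 = 92100 V.

V_s ≈ 92100 V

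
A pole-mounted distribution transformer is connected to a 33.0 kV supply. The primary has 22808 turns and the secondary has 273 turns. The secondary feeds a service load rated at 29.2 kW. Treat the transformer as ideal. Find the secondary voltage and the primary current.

V_s ≈ 395 V, I_p ≈ 0.885 A

V_s = V_p × N_s/N_p = 33000 × 273/22808 = 394.99 V.
I_s = P/V_s = 29200/394.99 = 73.925 A.
I_p = I_s × N_s/N_p = 73.925 × 273/22808 = 0.885 A.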